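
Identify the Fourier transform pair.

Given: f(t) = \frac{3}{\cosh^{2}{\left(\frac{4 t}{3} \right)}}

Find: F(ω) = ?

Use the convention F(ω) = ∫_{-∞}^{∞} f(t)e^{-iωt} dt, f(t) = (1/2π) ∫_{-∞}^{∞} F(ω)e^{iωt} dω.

F(ω) = \frac{27 \pi \omega}{16 \sinh{\left(\frac{3 \pi \omega}{8} \right)}}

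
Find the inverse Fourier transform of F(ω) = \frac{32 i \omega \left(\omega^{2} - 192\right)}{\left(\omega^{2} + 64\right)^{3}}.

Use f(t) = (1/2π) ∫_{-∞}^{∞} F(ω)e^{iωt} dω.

f(t) = 8 t e^{- 8 \left|{t}\right|} \left|{t}\right|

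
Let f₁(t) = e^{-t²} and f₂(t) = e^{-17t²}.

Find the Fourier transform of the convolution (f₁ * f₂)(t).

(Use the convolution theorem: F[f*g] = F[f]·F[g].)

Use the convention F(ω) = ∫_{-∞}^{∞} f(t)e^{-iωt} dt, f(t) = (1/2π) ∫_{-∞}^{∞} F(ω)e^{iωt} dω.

F[f₁*f₂](ω) = \frac{\sqrt{17} \pi e^{- \frac{9 \omega^{2}}{34}}}{17}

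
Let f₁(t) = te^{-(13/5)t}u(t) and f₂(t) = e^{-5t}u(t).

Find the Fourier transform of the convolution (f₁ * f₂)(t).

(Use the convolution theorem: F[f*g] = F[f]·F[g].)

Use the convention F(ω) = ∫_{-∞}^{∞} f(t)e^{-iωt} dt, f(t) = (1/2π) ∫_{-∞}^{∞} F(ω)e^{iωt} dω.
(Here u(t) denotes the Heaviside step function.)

F[f₁*f₂](ω) = \frac{25}{\left(i \omega + 5\right) \left(5 i \omega + 13\right)^{2}}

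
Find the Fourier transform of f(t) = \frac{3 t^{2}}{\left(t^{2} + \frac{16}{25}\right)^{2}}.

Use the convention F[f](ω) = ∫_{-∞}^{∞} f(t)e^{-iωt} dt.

F(ω) = \frac{3 \pi \left(5 - 4 \left|{\omega}\right|\right) e^{- \frac{4 \left|{\omega}\right|}{5}}}{8}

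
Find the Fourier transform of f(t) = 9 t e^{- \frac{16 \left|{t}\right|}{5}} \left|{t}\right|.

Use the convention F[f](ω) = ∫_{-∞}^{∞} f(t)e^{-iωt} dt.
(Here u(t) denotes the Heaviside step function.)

F(ω) = \frac{22500 i \omega \left(25 \omega^{2} - 768\right)}{\left(25 \omega^{2} + 256\right)^{3}}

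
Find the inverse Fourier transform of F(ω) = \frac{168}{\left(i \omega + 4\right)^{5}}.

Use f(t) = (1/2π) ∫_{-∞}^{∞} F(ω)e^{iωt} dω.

f(t) = 7 t^{4} e^{- 4 t} u\left(t\right)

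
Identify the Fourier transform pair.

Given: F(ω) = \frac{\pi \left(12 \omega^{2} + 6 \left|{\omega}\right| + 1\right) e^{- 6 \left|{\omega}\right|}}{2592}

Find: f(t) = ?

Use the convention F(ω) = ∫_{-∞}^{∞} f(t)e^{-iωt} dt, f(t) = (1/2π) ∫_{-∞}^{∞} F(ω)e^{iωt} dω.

f(t) = \frac{8}{\left(t^{2} + 36\right)^{3}}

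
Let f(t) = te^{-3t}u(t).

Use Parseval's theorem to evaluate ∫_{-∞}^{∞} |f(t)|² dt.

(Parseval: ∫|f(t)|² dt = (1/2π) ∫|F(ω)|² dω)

∫|f(t)|² dt = \frac{1}{108}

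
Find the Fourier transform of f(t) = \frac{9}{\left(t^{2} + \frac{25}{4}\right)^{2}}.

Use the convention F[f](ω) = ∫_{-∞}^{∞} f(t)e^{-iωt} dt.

F(ω) = \frac{18 \pi \left(5 \left|{\omega}\right| + 2\right) e^{- \frac{5 \left|{\omega}\right|}{2}}}{125}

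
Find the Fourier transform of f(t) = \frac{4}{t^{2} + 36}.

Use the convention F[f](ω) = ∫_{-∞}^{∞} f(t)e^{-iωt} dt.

F(ω) = \frac{2 \pi e^{- 6 \left|{\omega}\right|}}{3}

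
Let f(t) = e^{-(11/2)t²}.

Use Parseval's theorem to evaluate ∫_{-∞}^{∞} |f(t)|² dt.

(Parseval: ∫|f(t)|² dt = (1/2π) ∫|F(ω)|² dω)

∫|f(t)|² dt = \frac{\sqrt{11} \sqrt{\pi}}{11}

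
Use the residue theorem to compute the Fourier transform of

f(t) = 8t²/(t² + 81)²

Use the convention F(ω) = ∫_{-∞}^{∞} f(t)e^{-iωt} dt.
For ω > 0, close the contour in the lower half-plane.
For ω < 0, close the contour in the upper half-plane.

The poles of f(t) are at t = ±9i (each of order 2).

Let g(z) = f(z)e^{-iωz}; for large |z| the factor e^{-iωz} decays in the lower half-plane when ω > 0 and in the upper half-plane when ω < 0.

Case ω > 0 (lower half-plane, clockwise contour ⇒ F(ω) = -2πi·ΣRes):
  Res_{z = - 9 i} g(z) = i \left(\frac{2}{9} - 2 \omega\right) e^{- 9 \omega} (pole of order 2)
  F(ω) = -2πi·ΣRes = \frac{4 \pi \left(1 - 9 \omega\right) e^{- 9 \omega}}{9}

Case ω < 0 (upper half-plane, counterclockwise contour ⇒ F(ω) = +2πi·ΣRes):
  Res_{z = 9 i} g(z) = i \left(- 2 \omega - \frac{2}{9}\right) e^{9 \omega} (pole of order 2)
  F(ω) = 2πi·ΣRes = \frac{4 \pi \left(9 \omega + 1\right) e^{9 \omega}}{9}

Both cases combine into a single formula in |ω|:

F(ω) = \frac{4 \pi \left(1 - 9 \left|{\omega}\right|\right) e^{- 9 \left|{\omega}\right|}}{9}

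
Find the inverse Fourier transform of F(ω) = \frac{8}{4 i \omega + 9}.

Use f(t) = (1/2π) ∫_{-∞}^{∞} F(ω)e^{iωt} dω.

f(t) = 2 e^{- \frac{9 t}{4}} u\left(t\right)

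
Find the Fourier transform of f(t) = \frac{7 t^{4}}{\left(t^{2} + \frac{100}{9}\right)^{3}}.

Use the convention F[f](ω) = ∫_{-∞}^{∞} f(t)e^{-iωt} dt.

F(ω) = \frac{7 \pi \left(100 \omega^{2} - 150 \left|{\omega}\right| + 27\right) e^{- \frac{10 \left|{\omega}\right|}{3}}}{240}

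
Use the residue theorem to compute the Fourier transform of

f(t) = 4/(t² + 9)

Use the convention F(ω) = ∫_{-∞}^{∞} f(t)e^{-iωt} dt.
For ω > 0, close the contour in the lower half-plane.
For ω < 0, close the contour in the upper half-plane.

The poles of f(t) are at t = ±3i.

Let g(z) = f(z)e^{-iωz}; for large |z| the factor e^{-iωz} decays in the lower half-plane when ω > 0 and in the upper half-plane when ω < 0.

Case ω > 0 (lower half-plane, clockwise contour ⇒ F(ω) = -2πi·ΣRes):
  Res_{z = - 3 i} g(z) = \frac{2 i e^{- 3 \omega}}{3}
  F(ω) = -2πi·ΣRes = \frac{4 \pi e^{- 3 \omega}}{3}

Case ω < 0 (upper half-plane, counterclockwise contour ⇒ F(ω) = +2πi·ΣRes):
  Res_{z = 3 i} g(z) = - \frac{2 i e^{3 \omega}}{3}
  F(ω) = 2πi·ΣRes = \frac{4 \pi e^{3 \omega}}{3}

Both cases combine into a single formula in |ω|:

F(ω) = \frac{4 \pi e^{- 3 \left|{\omega}\right|}}{3}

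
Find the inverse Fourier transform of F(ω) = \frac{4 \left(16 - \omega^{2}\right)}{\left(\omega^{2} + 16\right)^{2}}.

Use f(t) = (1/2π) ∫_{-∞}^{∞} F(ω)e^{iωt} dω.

f(t) = 2 e^{- 4 \left|{t}\right|} \left|{t}\right|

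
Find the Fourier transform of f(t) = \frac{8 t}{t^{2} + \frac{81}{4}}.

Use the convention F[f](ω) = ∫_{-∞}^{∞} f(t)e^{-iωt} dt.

F(ω) = - 8 i \pi e^{- \frac{9 \left|{\omega}\right|}{2}} \operatorname{sign}{\left(\omega \right)}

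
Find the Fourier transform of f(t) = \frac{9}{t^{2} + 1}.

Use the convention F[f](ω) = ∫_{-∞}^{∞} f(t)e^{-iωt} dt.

F(ω) = 9 \pi e^{- \left|{\omega}\right|}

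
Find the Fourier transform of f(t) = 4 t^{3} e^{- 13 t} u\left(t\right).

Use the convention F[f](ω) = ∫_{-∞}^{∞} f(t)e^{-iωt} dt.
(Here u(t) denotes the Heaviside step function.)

F(ω) = \frac{24}{\left(i \omega + 13\right)^{4}}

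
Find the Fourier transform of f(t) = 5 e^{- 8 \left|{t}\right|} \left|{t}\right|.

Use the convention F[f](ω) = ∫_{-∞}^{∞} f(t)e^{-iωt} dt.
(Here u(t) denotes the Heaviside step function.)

F(ω) = \frac{10 \left(64 - \omega^{2}\right)}{\left(\omega^{2} + 64\right)^{2}}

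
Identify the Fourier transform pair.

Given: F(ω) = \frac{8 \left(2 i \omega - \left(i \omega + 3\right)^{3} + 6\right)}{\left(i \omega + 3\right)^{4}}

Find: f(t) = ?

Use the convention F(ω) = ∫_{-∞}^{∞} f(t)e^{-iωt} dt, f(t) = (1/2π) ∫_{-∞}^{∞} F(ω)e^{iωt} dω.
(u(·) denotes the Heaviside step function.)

f(t) = 8 \left(t^{2} - 1\right) e^{- 3 t} u\left(t\right)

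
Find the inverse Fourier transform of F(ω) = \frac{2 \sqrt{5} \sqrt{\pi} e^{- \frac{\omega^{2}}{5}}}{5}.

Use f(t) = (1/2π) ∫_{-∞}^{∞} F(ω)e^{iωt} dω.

f(t) = e^{- \frac{5 t^{2}}{4}}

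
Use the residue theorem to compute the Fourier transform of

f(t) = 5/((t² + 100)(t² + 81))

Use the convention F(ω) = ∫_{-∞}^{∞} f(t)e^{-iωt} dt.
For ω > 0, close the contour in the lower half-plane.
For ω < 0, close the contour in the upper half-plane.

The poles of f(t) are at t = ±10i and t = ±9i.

Let g(z) = f(z)e^{-iωz}; for large |z| the factor e^{-iωz} decays in the lower half-plane when ω > 0 and in the upper half-plane when ω < 0.

Case ω > 0 (lower half-plane, clockwise contour ⇒ F(ω) = -2πi·ΣRes):
  Res_{z = - 10 i} g(z) = - \frac{i e^{- 10 \omega}}{76}
  Res_{z = - 9 i} g(z) = \frac{5 i e^{- 9 \omega}}{342}
  F(ω) = -2πi·ΣRes = \frac{\pi \left(10 e^{\omega} - 9\right) e^{- 10 \omega}}{342}

Case ω < 0 (upper half-plane, counterclockwise contour ⇒ F(ω) = +2πi·ΣRes):
  Res_{z = 10 i} g(z) = \frac{i e^{10 \omega}}{76}
  Res_{z = 9 i} g(z) = - \frac{5 i e^{9 \omega}}{342}
  F(ω) = 2πi·ΣRes = \frac{\pi \left(10 - 9 e^{\omega}\right) e^{9 \omega}}{342}

Both cases combine into a single formula in |ω|:

F(ω) = \frac{\pi \left(10 e^{\left|{\omega}\right|} - 9\right) e^{- 10 \left|{\omega}\right|}}{342}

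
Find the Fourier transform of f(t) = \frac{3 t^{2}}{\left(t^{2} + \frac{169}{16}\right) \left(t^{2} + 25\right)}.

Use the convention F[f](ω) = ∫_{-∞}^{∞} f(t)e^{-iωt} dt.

F(ω) = \frac{80 \pi e^{- 5 \left|{\omega}\right|}}{77} - \frac{52 \pi e^{- \frac{13 \left|{\omega}\right|}{4}}}{77}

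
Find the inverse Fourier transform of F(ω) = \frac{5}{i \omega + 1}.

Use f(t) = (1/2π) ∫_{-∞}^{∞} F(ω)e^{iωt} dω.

f(t) = 5 e^{- t} u\left(t\right)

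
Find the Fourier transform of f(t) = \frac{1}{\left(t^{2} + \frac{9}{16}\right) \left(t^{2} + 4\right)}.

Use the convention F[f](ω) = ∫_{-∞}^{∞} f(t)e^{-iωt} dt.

F(ω) = - \frac{8 \pi e^{- 2 \left|{\omega}\right|}}{55} + \frac{64 \pi e^{- \frac{3 \left|{\omega}\right|}{4}}}{165}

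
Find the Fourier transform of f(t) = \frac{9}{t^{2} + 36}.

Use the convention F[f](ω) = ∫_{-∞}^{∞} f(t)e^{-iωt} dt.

F(ω) = \frac{3 \pi e^{- 6 \left|{\omega}\right|}}{2}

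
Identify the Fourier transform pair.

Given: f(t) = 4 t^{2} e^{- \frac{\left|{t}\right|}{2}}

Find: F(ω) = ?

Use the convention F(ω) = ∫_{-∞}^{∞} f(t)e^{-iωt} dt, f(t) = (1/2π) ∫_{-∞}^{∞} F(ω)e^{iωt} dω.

F(ω) = \frac{128 \left(1 - 12 \omega^{2}\right)}{\left(4 \omega^{2} + 1\right)^{3}}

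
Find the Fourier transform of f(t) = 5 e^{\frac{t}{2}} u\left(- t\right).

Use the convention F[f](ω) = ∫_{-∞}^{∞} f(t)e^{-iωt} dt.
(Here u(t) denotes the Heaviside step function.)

F(ω) = \frac{10 i}{2 \omega + i}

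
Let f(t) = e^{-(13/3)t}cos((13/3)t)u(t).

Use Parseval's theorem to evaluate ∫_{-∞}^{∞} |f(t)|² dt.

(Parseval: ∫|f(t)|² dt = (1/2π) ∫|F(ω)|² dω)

∫|f(t)|² dt = \frac{9}{104}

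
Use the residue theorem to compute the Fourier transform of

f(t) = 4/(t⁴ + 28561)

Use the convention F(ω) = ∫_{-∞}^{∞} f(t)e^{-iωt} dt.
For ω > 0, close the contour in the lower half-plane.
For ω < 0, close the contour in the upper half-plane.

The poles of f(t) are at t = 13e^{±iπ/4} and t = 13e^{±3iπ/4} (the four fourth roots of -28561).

Let g(z) = f(z)e^{-iωz}; for large |z| the factor e^{-iωz} decays in the lower half-plane when ω > 0 and in the upper half-plane when ω < 0.

Case ω > 0 (lower half-plane, clockwise contour ⇒ F(ω) = -2πi·ΣRes):
  Res_{z = - \frac{13 \sqrt{2}}{2} - \frac{13 \sqrt{2} i}{2}} g(z) = \frac{\sqrt{2} i \left(1 - i\right) e^{\frac{13 \sqrt{2} \omega \left(-1 + i\right)}{2}}}{4394}
  Res_{z = \frac{13 \sqrt{2}}{2} - \frac{13 \sqrt{2} i}{2}} g(z) = \frac{\sqrt{2} i \left(1 + i\right) e^{- \frac{13 \sqrt{2} \omega \left(1 + i\right)}{2}}}{4394}
  F(ω) = -2πi·ΣRes = \frac{\sqrt{2} \pi \left(\left(1 - i\right) e^{13 \sqrt{2} i \omega} + 1 + i\right) e^{- \frac{13 \sqrt{2} \omega \left(1 + i\right)}{2}}}{2197} = \frac{4 \pi e^{- \frac{13 \sqrt{2} \omega}{2}} \sin{\left(\frac{13 \sqrt{2} \omega}{2} + \frac{\pi}{4} \right)}}{2197}

Case ω < 0 (upper half-plane, counterclockwise contour ⇒ F(ω) = +2πi·ΣRes):
  Res_{z = \frac{13 \sqrt{2}}{2} + \frac{13 \sqrt{2} i}{2}} g(z) = \frac{\sqrt{2} i \left(-1 + i\right) e^{\frac{13 \sqrt{2} \omega \left(1 - i\right)}{2}}}{4394}
  Res_{z = - \frac{13 \sqrt{2}}{2} + \frac{13 \sqrt{2} i}{2}} g(z) = \frac{\sqrt{2} \left(1 - i\right) e^{\frac{13 \sqrt{2} \omega \left(1 + i\right)}{2}}}{4394}
  F(ω) = 2πi·ΣRes = - \frac{\sqrt{2} i \pi \left(i \left(1 - i\right) e^{\frac{13 \sqrt{2} \omega \left(1 - i\right)}{2}} - \left(1 - i\right) e^{\frac{13 \sqrt{2} \omega \left(1 + i\right)}{2}}\right)}{2197} = \frac{4 \pi e^{\frac{13 \sqrt{2} \omega}{2}} \cos{\left(\frac{13 \sqrt{2} \omega}{2} + \frac{\pi}{4} \right)}}{2197}

Both cases combine into a single formula in |ω|:

F(ω) = \frac{4 \pi e^{- \frac{13 \sqrt{2} \left|{\omega}\right|}{2}} \sin{\left(\frac{13 \sqrt{2} \left|{\omega}\right|}{2} + \frac{\pi}{4} \right)}}{2197}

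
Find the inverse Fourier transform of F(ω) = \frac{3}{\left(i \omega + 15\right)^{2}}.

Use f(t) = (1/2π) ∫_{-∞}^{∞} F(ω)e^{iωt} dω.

f(t) = 3 t e^{- 15 t} u\left(t\right)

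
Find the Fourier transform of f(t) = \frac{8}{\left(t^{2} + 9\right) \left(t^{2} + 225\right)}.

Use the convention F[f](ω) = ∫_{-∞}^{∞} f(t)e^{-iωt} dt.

F(ω) = \frac{\pi \left(5 e^{12 \left|{\omega}\right|} - 1\right) e^{- 15 \left|{\omega}\right|}}{405}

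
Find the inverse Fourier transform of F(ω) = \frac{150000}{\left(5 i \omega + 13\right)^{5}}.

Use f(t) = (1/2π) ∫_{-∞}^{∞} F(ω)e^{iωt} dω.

f(t) = 2 t^{4} e^{- \frac{13 t}{5}} u\left(t\right)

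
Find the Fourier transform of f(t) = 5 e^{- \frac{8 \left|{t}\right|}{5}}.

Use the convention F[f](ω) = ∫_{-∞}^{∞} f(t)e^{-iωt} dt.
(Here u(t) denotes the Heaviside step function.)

F(ω) = \frac{400}{25 \omega^{2} + 64}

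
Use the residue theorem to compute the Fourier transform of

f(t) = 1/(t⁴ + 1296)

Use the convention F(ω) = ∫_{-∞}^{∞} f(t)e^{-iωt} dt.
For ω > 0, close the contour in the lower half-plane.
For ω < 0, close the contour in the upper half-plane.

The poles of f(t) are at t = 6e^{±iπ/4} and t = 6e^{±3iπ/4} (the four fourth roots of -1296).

Let g(z) = f(z)e^{-iωz}; for large |z| the factor e^{-iωz} decays in the lower half-plane when ω > 0 and in the upper half-plane when ω < 0.

Case ω > 0 (lower half-plane, clockwise contour ⇒ F(ω) = -2πi·ΣRes):
  Res_{z = - 3 \sqrt{2} - 3 \sqrt{2} i} g(z) = \frac{\sqrt{2} i \left(1 - i\right) e^{3 \sqrt{2} \omega \left(-1 + i\right)}}{1728}
  Res_{z = 3 \sqrt{2} - 3 \sqrt{2} i} g(z) = \frac{\sqrt{2} i \left(1 + i\right) e^{- 3 \sqrt{2} \omega \left(1 + i\right)}}{1728}
  F(ω) = -2πi·ΣRes = \frac{\sqrt{2} \pi \left(1 - i\right) \left(e^{6 \sqrt{2} i \omega} + i\right) e^{- 3 \sqrt{2} \omega \left(1 + i\right)}}{864} = \frac{\pi e^{- 3 \sqrt{2} \omega} \sin{\left(3 \sqrt{2} \omega + \frac{\pi}{4} \right)}}{216}

Case ω < 0 (upper half-plane, counterclockwise contour ⇒ F(ω) = +2πi·ΣRes):
  Res_{z = 3 \sqrt{2} + 3 \sqrt{2} i} g(z) = \frac{\sqrt{2} i \left(-1 + i\right) e^{3 \sqrt{2} \omega \left(1 - i\right)}}{1728}
  Res_{z = - 3 \sqrt{2} + 3 \sqrt{2} i} g(z) = \frac{\sqrt{2} \left(1 - i\right) e^{3 \sqrt{2} \omega \left(1 + i\right)}}{1728}
  F(ω) = 2πi·ΣRes = - \frac{\sqrt{2} i \pi \left(i \left(1 - i\right) e^{3 \sqrt{2} \omega \left(1 - i\right)} - \left(1 - i\right) e^{3 \sqrt{2} \omega \left(1 + i\right)}\right)}{864} = \frac{\pi e^{3 \sqrt{2} \omega} \cos{\left(3 \sqrt{2} \omega + \frac{\pi}{4} \right)}}{216}

Both cases combine into a single formula in |ω|:

F(ω) = \frac{\pi e^{- 3 \sqrt{2} \left|{\omega}\right|} \sin{\left(3 \sqrt{2} \left|{\omega}\right| + \frac{\pi}{4} \right)}}{216}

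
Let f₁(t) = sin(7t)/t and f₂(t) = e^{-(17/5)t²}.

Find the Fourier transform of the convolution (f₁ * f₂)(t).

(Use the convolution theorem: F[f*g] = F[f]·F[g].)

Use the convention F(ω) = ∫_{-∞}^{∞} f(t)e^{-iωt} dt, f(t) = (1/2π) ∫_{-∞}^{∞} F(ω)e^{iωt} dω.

F[f₁*f₂](ω) = \begin{cases} \frac{\sqrt{85} \pi^{\frac{3}{2}} e^{- \frac{5 \omega^{2}}{68}}}{17} & \text{for}\: \omega > -7 \wedge \omega < 7 \\0 & \text{otherwise} \end{cases}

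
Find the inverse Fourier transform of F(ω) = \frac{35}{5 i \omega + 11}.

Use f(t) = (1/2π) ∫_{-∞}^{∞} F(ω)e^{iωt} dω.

f(t) = 7 e^{- \frac{11 t}{5}} u\left(t\right)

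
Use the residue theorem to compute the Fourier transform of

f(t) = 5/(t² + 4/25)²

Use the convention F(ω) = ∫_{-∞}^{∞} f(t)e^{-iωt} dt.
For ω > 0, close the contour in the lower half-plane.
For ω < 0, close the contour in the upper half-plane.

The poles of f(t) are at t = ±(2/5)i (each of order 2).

Let g(z) = f(z)e^{-iωz}; for large |z| the factor e^{-iωz} decays in the lower half-plane when ω > 0 and in the upper half-plane when ω < 0.

Case ω > 0 (lower half-plane, clockwise contour ⇒ F(ω) = -2πi·ΣRes):
  Res_{z = - \frac{2 i}{5}} g(z) = \frac{125 i \left(2 \omega + 5\right) e^{- \frac{2 \omega}{5}}}{32} (pole of order 2)
  F(ω) = -2πi·ΣRes = \frac{125 \pi \left(2 \omega + 5\right) e^{- \frac{2 \omega}{5}}}{16}

Case ω < 0 (upper half-plane, counterclockwise contour ⇒ F(ω) = +2πi·ΣRes):
  Res_{z = \frac{2 i}{5}} g(z) = \frac{125 i \left(2 \omega - 5\right) e^{\frac{2 \omega}{5}}}{32} (pole of order 2)
  F(ω) = 2πi·ΣRes = \frac{125 \pi \left(5 - 2 \omega\right) e^{\frac{2 \omega}{5}}}{16}

Both cases combine into a single formula in |ω|:

F(ω) = \frac{125 \pi \left(2 \left|{\omega}\right| + 5\right) e^{- \frac{2 \left|{\omega}\right|}{5}}}{16}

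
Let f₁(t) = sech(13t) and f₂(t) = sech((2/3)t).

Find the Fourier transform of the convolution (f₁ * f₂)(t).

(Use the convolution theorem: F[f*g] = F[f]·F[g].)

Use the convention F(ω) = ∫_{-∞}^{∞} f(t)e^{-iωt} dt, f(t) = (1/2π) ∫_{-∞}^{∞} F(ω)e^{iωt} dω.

F[f₁*f₂](ω) = \frac{3 \pi^{2}}{26 \cosh{\left(\frac{\pi \omega}{26} \right)} \cosh{\left(\frac{3 \pi \omega}{4} \right)}}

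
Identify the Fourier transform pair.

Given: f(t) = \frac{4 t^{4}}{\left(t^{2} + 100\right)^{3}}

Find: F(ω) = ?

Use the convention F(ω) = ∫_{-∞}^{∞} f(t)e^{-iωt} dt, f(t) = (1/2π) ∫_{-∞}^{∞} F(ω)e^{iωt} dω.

F(ω) = \frac{\pi \left(100 \omega^{2} - 50 \left|{\omega}\right| + 3\right) e^{- 10 \left|{\omega}\right|}}{20}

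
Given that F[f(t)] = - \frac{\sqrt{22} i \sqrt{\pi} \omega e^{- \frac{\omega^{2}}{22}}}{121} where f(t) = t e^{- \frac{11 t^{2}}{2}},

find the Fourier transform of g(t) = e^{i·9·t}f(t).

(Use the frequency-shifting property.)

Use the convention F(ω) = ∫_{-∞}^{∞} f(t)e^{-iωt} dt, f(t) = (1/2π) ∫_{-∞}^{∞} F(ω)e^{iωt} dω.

F[g](ω) = \frac{\sqrt{22} i \sqrt{\pi} \left(9 - \omega\right) e^{- \frac{\left(\omega - 9\right)^{2}}{22}}}{121}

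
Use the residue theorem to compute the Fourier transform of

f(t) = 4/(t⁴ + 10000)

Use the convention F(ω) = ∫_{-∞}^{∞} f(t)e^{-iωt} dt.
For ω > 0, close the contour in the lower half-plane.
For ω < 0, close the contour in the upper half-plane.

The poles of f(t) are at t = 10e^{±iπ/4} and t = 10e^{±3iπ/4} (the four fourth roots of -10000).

Let g(z) = f(z)e^{-iωz}; for large |z| the factor e^{-iωz} decays in the lower half-plane when ω > 0 and in the upper half-plane when ω < 0.

Case ω > 0 (lower half-plane, clockwise contour ⇒ F(ω) = -2πi·ΣRes):
  Res_{z = - 5 \sqrt{2} - 5 \sqrt{2} i} g(z) = \frac{\sqrt{2} i \left(1 - i\right) e^{5 \sqrt{2} \omega \left(-1 + i\right)}}{2000}
  Res_{z = 5 \sqrt{2} - 5 \sqrt{2} i} g(z) = \frac{\sqrt{2} i \left(1 + i\right) e^{- 5 \sqrt{2} \omega \left(1 + i\right)}}{2000}
  F(ω) = -2πi·ΣRes = \frac{\sqrt{2} \pi \left(1 - i\right) \left(e^{10 \sqrt{2} i \omega} + i\right) e^{- 5 \sqrt{2} \omega \left(1 + i\right)}}{1000} = \frac{\pi e^{- 5 \sqrt{2} \omega} \sin{\left(5 \sqrt{2} \omega + \frac{\pi}{4} \right)}}{250}

Case ω < 0 (upper half-plane, counterclockwise contour ⇒ F(ω) = +2πi·ΣRes):
  Res_{z = 5 \sqrt{2} + 5 \sqrt{2} i} g(z) = \frac{\sqrt{2} i \left(-1 + i\right) e^{5 \sqrt{2} \omega \left(1 - i\right)}}{2000}
  Res_{z = - 5 \sqrt{2} + 5 \sqrt{2} i} g(z) = \frac{\sqrt{2} \left(1 - i\right) e^{5 \sqrt{2} \omega \left(1 + i\right)}}{2000}
  F(ω) = 2πi·ΣRes = - \frac{\sqrt{2} i \pi \left(i \left(1 - i\right) e^{5 \sqrt{2} \omega \left(1 - i\right)} - \left(1 - i\right) e^{5 \sqrt{2} \omega \left(1 + i\right)}\right)}{1000} = \frac{\pi e^{5 \sqrt{2} \omega} \cos{\left(5 \sqrt{2} \omega + \frac{\pi}{4} \right)}}{250}

Both cases combine into a single formula in |ω|:

F(ω) = \frac{\pi e^{- 5 \sqrt{2} \left|{\omega}\right|} \sin{\left(5 \sqrt{2} \left|{\omega}\right| + \frac{\pi}{4} \right)}}{250}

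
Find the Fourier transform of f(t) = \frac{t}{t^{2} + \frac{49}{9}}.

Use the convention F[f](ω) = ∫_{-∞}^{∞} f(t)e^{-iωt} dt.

F(ω) = - i \pi e^{- \frac{7 \left|{\omega}\right|}{3}} \operatorname{sign}{\left(\omega \right)}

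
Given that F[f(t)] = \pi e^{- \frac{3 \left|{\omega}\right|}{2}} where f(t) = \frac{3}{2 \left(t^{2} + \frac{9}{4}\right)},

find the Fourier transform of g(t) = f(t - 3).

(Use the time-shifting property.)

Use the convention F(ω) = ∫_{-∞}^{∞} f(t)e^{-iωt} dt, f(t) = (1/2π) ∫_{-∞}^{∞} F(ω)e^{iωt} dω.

F[g](ω) = \pi e^{- 3 i \omega - \frac{3 \left|{\omega}\right|}{2}}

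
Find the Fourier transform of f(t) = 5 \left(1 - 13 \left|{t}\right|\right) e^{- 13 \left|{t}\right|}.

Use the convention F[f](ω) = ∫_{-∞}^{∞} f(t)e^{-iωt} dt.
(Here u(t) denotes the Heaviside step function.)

F(ω) = \frac{260 \omega^{2}}{\left(\omega^{2} + 169\right)^{2}}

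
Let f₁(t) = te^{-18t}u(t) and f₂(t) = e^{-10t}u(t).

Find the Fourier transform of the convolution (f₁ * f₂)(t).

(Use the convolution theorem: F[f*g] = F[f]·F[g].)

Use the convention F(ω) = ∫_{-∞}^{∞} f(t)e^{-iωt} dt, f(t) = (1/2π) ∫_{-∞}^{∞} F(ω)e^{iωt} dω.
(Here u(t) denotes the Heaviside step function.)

F[f₁*f₂](ω) = \frac{1}{\left(i \omega + 10\right) \left(i \omega + 18\right)^{2}}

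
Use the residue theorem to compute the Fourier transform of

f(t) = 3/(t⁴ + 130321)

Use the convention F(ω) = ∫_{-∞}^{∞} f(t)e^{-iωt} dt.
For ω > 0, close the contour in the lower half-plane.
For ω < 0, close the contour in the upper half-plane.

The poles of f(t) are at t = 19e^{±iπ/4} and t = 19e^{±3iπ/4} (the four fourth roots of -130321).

Let g(z) = f(z)e^{-iωz}; for large |z| the factor e^{-iωz} decays in the lower half-plane when ω > 0 and in the upper half-plane when ω < 0.

Case ω > 0 (lower half-plane, clockwise contour ⇒ F(ω) = -2πi·ΣRes):
  Res_{z = - \frac{19 \sqrt{2}}{2} - \frac{19 \sqrt{2} i}{2}} g(z) = \frac{3 \sqrt{2} i \left(1 - i\right) e^{\frac{19 \sqrt{2} \omega \left(-1 + i\right)}{2}}}{54872}
  Res_{z = \frac{19 \sqrt{2}}{2} - \frac{19 \sqrt{2} i}{2}} g(z) = \frac{3 \sqrt{2} i \left(1 + i\right) e^{- \frac{19 \sqrt{2} \omega \left(1 + i\right)}{2}}}{54872}
  F(ω) = -2πi·ΣRes = \frac{3 \sqrt{2} \pi \left(1 - i\right) \left(e^{19 \sqrt{2} i \omega} + i\right) e^{- \frac{19 \sqrt{2} \omega \left(1 + i\right)}{2}}}{27436} = \frac{3 \pi e^{- \frac{19 \sqrt{2} \omega}{2}} \sin{\left(\frac{19 \sqrt{2} \omega}{2} + \frac{\pi}{4} \right)}}{6859}

Case ω < 0 (upper half-plane, counterclockwise contour ⇒ F(ω) = +2πi·ΣRes):
  Res_{z = \frac{19 \sqrt{2}}{2} + \frac{19 \sqrt{2} i}{2}} g(z) = \frac{3 \sqrt{2} i \left(-1 + i\right) e^{\frac{19 \sqrt{2} \omega \left(1 - i\right)}{2}}}{54872}
  Res_{z = - \frac{19 \sqrt{2}}{2} + \frac{19 \sqrt{2} i}{2}} g(z) = \frac{3 \sqrt{2} \left(1 - i\right) e^{\frac{19 \sqrt{2} \omega \left(1 + i\right)}{2}}}{54872}
  F(ω) = 2πi·ΣRes = - \frac{3 \sqrt{2} i \pi \left(i \left(1 - i\right) e^{\frac{19 \sqrt{2} \omega \left(1 - i\right)}{2}} - \left(1 - i\right) e^{\frac{19 \sqrt{2} \omega \left(1 + i\right)}{2}}\right)}{27436} = \frac{3 \pi e^{\frac{19 \sqrt{2} \omega}{2}} \cos{\left(\frac{19 \sqrt{2} \omega}{2} + \frac{\pi}{4} \right)}}{6859}

Both cases combine into a single formula in |ω|:

F(ω) = \frac{3 \pi e^{- \frac{19 \sqrt{2} \left|{\omega}\right|}{2}} \sin{\left(\frac{19 \sqrt{2} \left|{\omega}\right|}{2} + \frac{\pi}{4} \right)}}{6859}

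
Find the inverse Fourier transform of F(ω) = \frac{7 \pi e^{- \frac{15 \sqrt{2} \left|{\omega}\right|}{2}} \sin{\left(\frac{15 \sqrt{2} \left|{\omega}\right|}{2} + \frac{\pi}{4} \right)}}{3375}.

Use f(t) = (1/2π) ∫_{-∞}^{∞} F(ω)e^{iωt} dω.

f(t) = \frac{7}{t^{4} + 50625}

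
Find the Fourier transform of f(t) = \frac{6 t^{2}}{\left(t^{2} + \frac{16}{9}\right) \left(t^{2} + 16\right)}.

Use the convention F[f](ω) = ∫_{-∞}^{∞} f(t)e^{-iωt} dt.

F(ω) = \frac{27 \pi e^{- 4 \left|{\omega}\right|}}{16} - \frac{9 \pi e^{- \frac{4 \left|{\omega}\right|}{3}}}{16}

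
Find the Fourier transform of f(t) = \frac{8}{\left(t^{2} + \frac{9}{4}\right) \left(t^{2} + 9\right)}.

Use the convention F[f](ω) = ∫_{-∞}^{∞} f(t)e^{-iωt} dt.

F(ω) = - \frac{32 \pi e^{- 3 \left|{\omega}\right|}}{81} + \frac{64 \pi e^{- \frac{3 \left|{\omega}\right|}{2}}}{81}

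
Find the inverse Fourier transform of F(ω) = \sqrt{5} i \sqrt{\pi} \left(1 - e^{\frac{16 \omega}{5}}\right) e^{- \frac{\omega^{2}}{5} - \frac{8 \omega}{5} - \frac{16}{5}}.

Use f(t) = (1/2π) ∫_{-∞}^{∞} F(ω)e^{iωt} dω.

f(t) = 5 e^{- \frac{5 t^{2}}{4}} \sin{\left(4 t \right)}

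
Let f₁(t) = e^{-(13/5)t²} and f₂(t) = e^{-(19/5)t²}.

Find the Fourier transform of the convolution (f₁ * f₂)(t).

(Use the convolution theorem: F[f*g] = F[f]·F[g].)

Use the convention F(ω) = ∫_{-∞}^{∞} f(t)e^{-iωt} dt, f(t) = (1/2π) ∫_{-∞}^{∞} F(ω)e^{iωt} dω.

F[f₁*f₂](ω) = \frac{5 \sqrt{247} \pi e^{- \frac{40 \omega^{2}}{247}}}{247}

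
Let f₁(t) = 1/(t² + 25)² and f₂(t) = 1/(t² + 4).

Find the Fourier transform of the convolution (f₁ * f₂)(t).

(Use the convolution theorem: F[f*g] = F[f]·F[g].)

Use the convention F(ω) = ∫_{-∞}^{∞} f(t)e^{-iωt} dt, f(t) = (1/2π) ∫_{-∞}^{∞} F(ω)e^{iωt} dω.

F[f₁*f₂](ω) = \frac{\pi^{2} \left(5 \left|{\omega}\right| + 1\right) e^{- 7 \left|{\omega}\right|}}{500}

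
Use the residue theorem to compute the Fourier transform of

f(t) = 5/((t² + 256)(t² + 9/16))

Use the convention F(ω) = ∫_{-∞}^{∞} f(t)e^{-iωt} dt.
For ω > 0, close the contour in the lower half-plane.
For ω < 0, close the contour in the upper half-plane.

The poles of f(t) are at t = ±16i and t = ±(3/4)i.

Let g(z) = f(z)e^{-iωz}; for large |z| the factor e^{-iωz} decays in the lower half-plane when ω > 0 and in the upper half-plane when ω < 0.

Case ω > 0 (lower half-plane, clockwise contour ⇒ F(ω) = -2πi·ΣRes):
  Res_{z = - 16 i} g(z) = - \frac{5 i e^{- 16 \omega}}{8174}
  Res_{z = - \frac{3 i}{4}} g(z) = \frac{160 i e^{- \frac{3 \omega}{4}}}{12261}
  F(ω) = -2πi·ΣRes = - \frac{5 \pi e^{- 16 \omega}}{4087} + \frac{320 \pi e^{- \frac{3 \omega}{4}}}{12261}

Case ω < 0 (upper half-plane, counterclockwise contour ⇒ F(ω) = +2πi·ΣRes):
  Res_{z = 16 i} g(z) = \frac{5 i e^{16 \omega}}{8174}
  Res_{z = \frac{3 i}{4}} g(z) = - \frac{160 i e^{\frac{3 \omega}{4}}}{12261}
  F(ω) = 2πi·ΣRes = \frac{5 \pi \left(64 e^{\frac{3 \omega}{4}} - 3 e^{16 \omega}\right)}{12261}

Both cases combine into a single formula in |ω|:

F(ω) = - \frac{5 \pi e^{- 16 \left|{\omega}\right|}}{4087} + \frac{320 \pi e^{- \frac{3 \left|{\omega}\right|}{4}}}{12261}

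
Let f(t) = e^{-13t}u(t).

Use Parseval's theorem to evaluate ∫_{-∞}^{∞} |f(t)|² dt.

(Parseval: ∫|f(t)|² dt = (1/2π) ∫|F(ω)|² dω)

∫|f(t)|² dt = \frac{1}{26}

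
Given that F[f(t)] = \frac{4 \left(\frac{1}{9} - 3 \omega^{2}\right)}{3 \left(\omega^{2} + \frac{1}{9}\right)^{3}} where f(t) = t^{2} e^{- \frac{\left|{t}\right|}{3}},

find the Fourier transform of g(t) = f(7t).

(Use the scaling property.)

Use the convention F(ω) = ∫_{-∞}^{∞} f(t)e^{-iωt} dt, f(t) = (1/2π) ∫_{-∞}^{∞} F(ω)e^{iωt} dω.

F[g](ω) = \frac{37044 \left(49 - 27 \omega^{2}\right)}{\left(9 \omega^{2} + 49\right)^{3}}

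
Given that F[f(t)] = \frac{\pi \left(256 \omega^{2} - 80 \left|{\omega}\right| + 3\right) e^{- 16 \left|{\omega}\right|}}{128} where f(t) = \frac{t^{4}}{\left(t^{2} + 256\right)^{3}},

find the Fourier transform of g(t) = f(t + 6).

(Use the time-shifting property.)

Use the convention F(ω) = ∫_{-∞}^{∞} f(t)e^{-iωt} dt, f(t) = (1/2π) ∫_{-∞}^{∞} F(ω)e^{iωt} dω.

F[g](ω) = \frac{\pi \left(256 \omega^{2} - 80 \left|{\omega}\right| + 3\right) e^{6 i \omega - 16 \left|{\omega}\right|}}{128}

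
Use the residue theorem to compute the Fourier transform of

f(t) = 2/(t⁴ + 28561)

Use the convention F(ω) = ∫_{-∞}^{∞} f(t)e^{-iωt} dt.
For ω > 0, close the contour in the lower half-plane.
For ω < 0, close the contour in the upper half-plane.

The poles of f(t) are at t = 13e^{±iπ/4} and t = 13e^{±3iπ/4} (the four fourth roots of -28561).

Let g(z) = f(z)e^{-iωz}; for large |z| the factor e^{-iωz} decays in the lower half-plane when ω > 0 and in the upper half-plane when ω < 0.

Case ω > 0 (lower half-plane, clockwise contour ⇒ F(ω) = -2πi·ΣRes):
  Res_{z = - \frac{13 \sqrt{2}}{2} - \frac{13 \sqrt{2} i}{2}} g(z) = \frac{\sqrt{2} i \left(1 - i\right) e^{\frac{13 \sqrt{2} \omega \left(-1 + i\right)}{2}}}{8788}
  Res_{z = \frac{13 \sqrt{2}}{2} - \frac{13 \sqrt{2} i}{2}} g(z) = \frac{\sqrt{2} i \left(1 + i\right) e^{- \frac{13 \sqrt{2} \omega \left(1 + i\right)}{2}}}{8788}
  F(ω) = -2πi·ΣRes = \frac{\sqrt{2} \pi \left(1 - i\right) \left(e^{13 \sqrt{2} i \omega} + i\right) e^{- \frac{13 \sqrt{2} \omega \left(1 + i\right)}{2}}}{4394} = \frac{2 \pi e^{- \frac{13 \sqrt{2} \omega}{2}} \sin{\left(\frac{13 \sqrt{2} \omega}{2} + \frac{\pi}{4} \right)}}{2197}

Case ω < 0 (upper half-plane, counterclockwise contour ⇒ F(ω) = +2πi·ΣRes):
  Res_{z = \frac{13 \sqrt{2}}{2} + \frac{13 \sqrt{2} i}{2}} g(z) = \frac{\sqrt{2} i \left(-1 + i\right) e^{\frac{13 \sqrt{2} \omega \left(1 - i\right)}{2}}}{8788}
  Res_{z = - \frac{13 \sqrt{2}}{2} + \frac{13 \sqrt{2} i}{2}} g(z) = \frac{\sqrt{2} \left(1 - i\right) e^{\frac{13 \sqrt{2} \omega \left(1 + i\right)}{2}}}{8788}
  F(ω) = 2πi·ΣRes = - \frac{\sqrt{2} i \pi \left(i \left(1 - i\right) e^{\frac{13 \sqrt{2} \omega \left(1 - i\right)}{2}} - \left(1 - i\right) e^{\frac{13 \sqrt{2} \omega \left(1 + i\right)}{2}}\right)}{4394} = \frac{2 \pi e^{\frac{13 \sqrt{2} \omega}{2}} \cos{\left(\frac{13 \sqrt{2} \omega}{2} + \frac{\pi}{4} \right)}}{2197}

Both cases combine into a single formula in |ω|:

F(ω) = \frac{2 \pi e^{- \frac{13 \sqrt{2} \left|{\omega}\right|}{2}} \sin{\left(\frac{13 \sqrt{2} \left|{\omega}\right|}{2} + \frac{\pi}{4} \right)}}{2197}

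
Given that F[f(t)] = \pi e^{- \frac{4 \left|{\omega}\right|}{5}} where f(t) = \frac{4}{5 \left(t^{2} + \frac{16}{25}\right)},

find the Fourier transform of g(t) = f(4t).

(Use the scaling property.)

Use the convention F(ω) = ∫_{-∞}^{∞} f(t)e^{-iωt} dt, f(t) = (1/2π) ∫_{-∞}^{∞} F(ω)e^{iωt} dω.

F[g](ω) = \frac{\pi e^{- \frac{\left|{\omega}\right|}{5}}}{4}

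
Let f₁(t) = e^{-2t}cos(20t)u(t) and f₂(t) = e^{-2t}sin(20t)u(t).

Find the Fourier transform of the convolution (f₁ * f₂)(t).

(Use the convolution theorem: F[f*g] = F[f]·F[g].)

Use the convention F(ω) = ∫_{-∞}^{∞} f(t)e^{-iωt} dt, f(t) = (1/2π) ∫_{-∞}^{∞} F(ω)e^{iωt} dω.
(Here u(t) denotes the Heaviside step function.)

F[f₁*f₂](ω) = \frac{20 \left(i \omega + 2\right)}{\left(\left(i \omega + 2\right)^{2} + 400\right)^{2}}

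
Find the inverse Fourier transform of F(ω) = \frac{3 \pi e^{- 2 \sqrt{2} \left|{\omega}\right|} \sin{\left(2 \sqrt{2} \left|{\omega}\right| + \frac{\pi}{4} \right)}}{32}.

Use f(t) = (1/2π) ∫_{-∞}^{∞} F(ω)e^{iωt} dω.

f(t) = \frac{6}{t^{4} + 256}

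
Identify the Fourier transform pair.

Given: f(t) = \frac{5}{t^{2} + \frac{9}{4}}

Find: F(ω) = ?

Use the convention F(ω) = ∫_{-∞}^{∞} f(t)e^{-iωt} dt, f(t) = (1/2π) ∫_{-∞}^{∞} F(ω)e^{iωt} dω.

F(ω) = \frac{10 \pi e^{- \frac{3 \left|{\omega}\right|}{2}}}{3}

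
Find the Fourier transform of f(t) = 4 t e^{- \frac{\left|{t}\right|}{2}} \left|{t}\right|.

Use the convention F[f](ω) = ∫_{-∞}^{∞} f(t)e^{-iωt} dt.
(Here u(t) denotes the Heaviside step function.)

F(ω) = \frac{256 i \omega \left(4 \omega^{2} - 3\right)}{\left(4 \omega^{2} + 1\right)^{3}}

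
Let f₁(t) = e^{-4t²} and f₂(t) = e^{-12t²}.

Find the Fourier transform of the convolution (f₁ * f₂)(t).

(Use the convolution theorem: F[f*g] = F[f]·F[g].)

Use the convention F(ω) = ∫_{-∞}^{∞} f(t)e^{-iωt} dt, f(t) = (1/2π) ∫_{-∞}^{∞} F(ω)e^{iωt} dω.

F[f₁*f₂](ω) = \frac{\sqrt{3} \pi e^{- \frac{\omega^{2}}{12}}}{12}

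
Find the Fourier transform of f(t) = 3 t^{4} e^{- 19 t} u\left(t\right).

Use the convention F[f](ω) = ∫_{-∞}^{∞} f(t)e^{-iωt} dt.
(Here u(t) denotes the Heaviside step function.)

F(ω) = \frac{72}{\left(i \omega + 19\right)^{5}}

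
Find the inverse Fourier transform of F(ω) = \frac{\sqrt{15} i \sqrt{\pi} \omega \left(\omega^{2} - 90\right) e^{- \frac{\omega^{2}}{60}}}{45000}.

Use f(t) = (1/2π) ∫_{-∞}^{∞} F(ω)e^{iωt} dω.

f(t) = 9 t^{3} e^{- 15 t^{2}}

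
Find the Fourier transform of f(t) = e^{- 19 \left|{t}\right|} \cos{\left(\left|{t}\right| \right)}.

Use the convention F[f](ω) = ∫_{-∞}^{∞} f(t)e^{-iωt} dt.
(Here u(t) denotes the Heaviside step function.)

F(ω) = \frac{38 \left(\omega^{2} + 362\right)}{\omega^{4} + 720 \omega^{2} + 131044}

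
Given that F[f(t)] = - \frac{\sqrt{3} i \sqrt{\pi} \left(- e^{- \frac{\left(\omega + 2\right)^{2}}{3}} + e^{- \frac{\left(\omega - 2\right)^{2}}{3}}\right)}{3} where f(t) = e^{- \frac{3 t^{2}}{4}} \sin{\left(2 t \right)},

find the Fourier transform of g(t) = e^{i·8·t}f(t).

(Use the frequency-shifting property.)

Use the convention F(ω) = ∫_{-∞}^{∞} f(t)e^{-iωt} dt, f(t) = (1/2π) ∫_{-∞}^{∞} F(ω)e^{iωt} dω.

F[g](ω) = \frac{\sqrt{3} i \sqrt{\pi} \left(e^{4 \omega + \frac{100}{3}} - e^{\frac{20 \omega}{3} + 12}\right) e^{- \frac{\omega^{2}}{3} - \frac{136}{3}}}{3}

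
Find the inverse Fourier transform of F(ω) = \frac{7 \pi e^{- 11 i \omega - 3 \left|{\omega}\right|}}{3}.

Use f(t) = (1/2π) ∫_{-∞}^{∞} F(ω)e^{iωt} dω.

f(t) = \frac{7}{\left(t - 11\right)^{2} + 9}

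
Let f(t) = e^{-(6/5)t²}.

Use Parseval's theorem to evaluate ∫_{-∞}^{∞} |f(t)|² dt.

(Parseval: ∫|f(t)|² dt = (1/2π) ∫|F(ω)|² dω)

∫|f(t)|² dt = \frac{\sqrt{15} \sqrt{\pi}}{6}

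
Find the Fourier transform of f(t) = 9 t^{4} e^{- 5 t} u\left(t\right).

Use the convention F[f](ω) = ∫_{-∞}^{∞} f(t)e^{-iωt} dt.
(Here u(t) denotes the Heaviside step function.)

F(ω) = \frac{216}{\left(i \omega + 5\right)^{5}}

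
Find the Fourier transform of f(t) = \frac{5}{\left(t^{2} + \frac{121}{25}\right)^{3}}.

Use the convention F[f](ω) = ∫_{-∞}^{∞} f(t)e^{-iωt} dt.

F(ω) = \frac{625 \pi \left(121 \omega^{2} + 165 \left|{\omega}\right| + 75\right) e^{- \frac{11 \left|{\omega}\right|}{5}}}{1288408}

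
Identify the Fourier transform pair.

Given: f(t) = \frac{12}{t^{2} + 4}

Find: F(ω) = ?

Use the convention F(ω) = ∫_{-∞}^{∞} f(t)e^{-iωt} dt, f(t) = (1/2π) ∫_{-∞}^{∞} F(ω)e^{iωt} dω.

F(ω) = 6 \pi e^{- 2 \left|{\omega}\right|}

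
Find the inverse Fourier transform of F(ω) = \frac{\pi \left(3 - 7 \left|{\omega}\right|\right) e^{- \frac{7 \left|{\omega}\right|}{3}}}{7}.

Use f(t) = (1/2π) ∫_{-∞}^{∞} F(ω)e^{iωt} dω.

f(t) = \frac{2 t^{2}}{\left(t^{2} + \frac{49}{9}\right)^{2}}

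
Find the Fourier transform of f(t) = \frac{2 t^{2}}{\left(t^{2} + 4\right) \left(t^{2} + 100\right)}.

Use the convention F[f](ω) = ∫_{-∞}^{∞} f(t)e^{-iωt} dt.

F(ω) = \frac{\pi \left(5 - e^{8 \left|{\omega}\right|}\right) e^{- 10 \left|{\omega}\right|}}{24}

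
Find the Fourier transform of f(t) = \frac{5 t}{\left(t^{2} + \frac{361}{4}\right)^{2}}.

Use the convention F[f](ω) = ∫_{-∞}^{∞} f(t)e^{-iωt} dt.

F(ω) = - \frac{5 i \pi \omega e^{- \frac{19 \left|{\omega}\right|}{2}}}{19}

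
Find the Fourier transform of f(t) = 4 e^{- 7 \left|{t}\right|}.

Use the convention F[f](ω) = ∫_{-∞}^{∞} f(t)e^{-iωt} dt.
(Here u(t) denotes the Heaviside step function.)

F(ω) = \frac{56}{\omega^{2} + 49}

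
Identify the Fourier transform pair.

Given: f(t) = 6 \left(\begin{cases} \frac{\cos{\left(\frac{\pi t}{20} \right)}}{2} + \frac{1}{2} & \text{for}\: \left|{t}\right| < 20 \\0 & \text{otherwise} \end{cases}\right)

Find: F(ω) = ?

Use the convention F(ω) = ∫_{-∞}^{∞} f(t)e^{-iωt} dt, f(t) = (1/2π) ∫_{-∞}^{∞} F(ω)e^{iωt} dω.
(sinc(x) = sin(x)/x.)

F(ω) = - \frac{120 \pi^{2} \operatorname{sinc}{\left(20 \omega \right)}}{400 \omega^{2} - \pi^{2}}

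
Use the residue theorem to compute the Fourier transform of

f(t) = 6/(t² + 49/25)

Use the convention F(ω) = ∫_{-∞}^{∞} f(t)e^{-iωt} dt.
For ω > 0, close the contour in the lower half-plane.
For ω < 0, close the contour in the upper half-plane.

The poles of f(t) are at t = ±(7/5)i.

Let g(z) = f(z)e^{-iωz}; for large |z| the factor e^{-iωz} decays in the lower half-plane when ω > 0 and in the upper half-plane when ω < 0.

Case ω > 0 (lower half-plane, clockwise contour ⇒ F(ω) = -2πi·ΣRes):
  Res_{z = - \frac{7 i}{5}} g(z) = \frac{15 i e^{- \frac{7 \omega}{5}}}{7}
  F(ω) = -2πi·ΣRes = \frac{30 \pi e^{- \frac{7 \omega}{5}}}{7}

Case ω < 0 (upper half-plane, counterclockwise contour ⇒ F(ω) = +2πi·ΣRes):
  Res_{z = \frac{7 i}{5}} g(z) = - \frac{15 i e^{\frac{7 \omega}{5}}}{7}
  F(ω) = 2πi·ΣRes = \frac{30 \pi e^{\frac{7 \omega}{5}}}{7}

Both cases combine into a single formula in |ω|:

F(ω) = \frac{30 \pi e^{- \frac{7 \left|{\omega}\right|}{5}}}{7}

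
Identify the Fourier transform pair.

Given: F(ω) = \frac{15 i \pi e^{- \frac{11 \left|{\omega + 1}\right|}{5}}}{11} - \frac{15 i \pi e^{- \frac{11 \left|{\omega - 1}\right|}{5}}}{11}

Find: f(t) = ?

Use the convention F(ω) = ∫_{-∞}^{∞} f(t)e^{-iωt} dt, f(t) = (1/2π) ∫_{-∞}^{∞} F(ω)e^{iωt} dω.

f(t) = \frac{6 \sin{\left(t \right)}}{t^{2} + \frac{121}{25}}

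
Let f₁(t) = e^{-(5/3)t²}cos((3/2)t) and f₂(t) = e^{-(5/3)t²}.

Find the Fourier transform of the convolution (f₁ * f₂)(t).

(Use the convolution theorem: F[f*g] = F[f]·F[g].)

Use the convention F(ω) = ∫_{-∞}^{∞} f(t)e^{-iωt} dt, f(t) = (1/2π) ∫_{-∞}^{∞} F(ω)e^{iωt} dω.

F[f₁*f₂](ω) = \frac{3 \pi \left(e^{\frac{9 \omega}{10}} + 1\right) e^{- \frac{3 \omega^{2}}{10} - \frac{9 \omega}{20} - \frac{27}{80}}}{10}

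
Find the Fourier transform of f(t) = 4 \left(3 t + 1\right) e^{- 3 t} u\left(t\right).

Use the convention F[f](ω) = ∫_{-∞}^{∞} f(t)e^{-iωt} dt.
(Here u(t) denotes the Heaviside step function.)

F(ω) = \frac{4 \left(- i \omega - 6\right)}{\omega^{2} - 6 i \omega - 9}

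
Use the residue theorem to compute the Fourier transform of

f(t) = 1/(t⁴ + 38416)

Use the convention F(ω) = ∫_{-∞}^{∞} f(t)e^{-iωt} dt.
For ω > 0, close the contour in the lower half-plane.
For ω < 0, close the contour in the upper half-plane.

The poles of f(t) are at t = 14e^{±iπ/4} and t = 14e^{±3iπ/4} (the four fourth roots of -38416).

Let g(z) = f(z)e^{-iωz}; for large |z| the factor e^{-iωz} decays in the lower half-plane when ω > 0 and in the upper half-plane when ω < 0.

Case ω > 0 (lower half-plane, clockwise contour ⇒ F(ω) = -2πi·ΣRes):
  Res_{z = - 7 \sqrt{2} - 7 \sqrt{2} i} g(z) = \frac{\sqrt{2} i \left(1 - i\right) e^{7 \sqrt{2} \omega \left(-1 + i\right)}}{21952}
  Res_{z = 7 \sqrt{2} - 7 \sqrt{2} i} g(z) = \frac{\sqrt{2} i \left(1 + i\right) e^{- 7 \sqrt{2} \omega \left(1 + i\right)}}{21952}
  F(ω) = -2πi·ΣRes = \frac{\sqrt{2} \pi \left(1 - i\right) \left(e^{14 \sqrt{2} i \omega} + i\right) e^{- 7 \sqrt{2} \omega \left(1 + i\right)}}{10976} = \frac{\pi e^{- 7 \sqrt{2} \omega} \sin{\left(7 \sqrt{2} \omega + \frac{\pi}{4} \right)}}{2744}

Case ω < 0 (upper half-plane, counterclockwise contour ⇒ F(ω) = +2πi·ΣRes):
  Res_{z = 7 \sqrt{2} + 7 \sqrt{2} i} g(z) = \frac{\sqrt{2} i \left(-1 + i\right) e^{7 \sqrt{2} \omega \left(1 - i\right)}}{21952}
  Res_{z = - 7 \sqrt{2} + 7 \sqrt{2} i} g(z) = \frac{\sqrt{2} \left(1 - i\right) e^{7 \sqrt{2} \omega \left(1 + i\right)}}{21952}
  F(ω) = 2πi·ΣRes = - \frac{\sqrt{2} i \pi \left(i \left(1 - i\right) e^{7 \sqrt{2} \omega \left(1 - i\right)} - \left(1 - i\right) e^{7 \sqrt{2} \omega \left(1 + i\right)}\right)}{10976} = \frac{\pi e^{7 \sqrt{2} \omega} \cos{\left(7 \sqrt{2} \omega + \frac{\pi}{4} \right)}}{2744}

Both cases combine into a single formula in |ω|:

F(ω) = \frac{\pi e^{- 7 \sqrt{2} \left|{\omega}\right|} \sin{\left(7 \sqrt{2} \left|{\omega}\right| + \frac{\pi}{4} \right)}}{2744}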